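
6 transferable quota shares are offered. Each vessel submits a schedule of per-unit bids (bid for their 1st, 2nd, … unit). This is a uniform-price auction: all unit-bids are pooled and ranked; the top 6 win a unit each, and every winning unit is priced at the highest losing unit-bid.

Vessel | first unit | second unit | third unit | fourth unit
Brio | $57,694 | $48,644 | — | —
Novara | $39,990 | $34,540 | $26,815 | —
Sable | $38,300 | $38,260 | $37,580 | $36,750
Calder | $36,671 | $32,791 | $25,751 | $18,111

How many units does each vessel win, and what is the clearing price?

Brio 2, Novara 1, Sable 3; clearing price $36,750

Pooled unit-bids ranked (top 6): 57,694 (Brio-1), 48,644 (Brio-2), 39,990 (Novara-1), 38,300 (Sable-1), 38,260 (Sable-2), 37,580 (Sable-3)
Highest rejected unit-bid = $36,750.
Allocation: Brio 2, Novara 1, Sable 3.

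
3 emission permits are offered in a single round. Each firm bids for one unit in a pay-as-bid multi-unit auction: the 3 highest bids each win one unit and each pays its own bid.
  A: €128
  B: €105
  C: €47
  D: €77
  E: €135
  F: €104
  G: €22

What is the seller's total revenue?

Ordering the bids: 135 (E), 128 (A), 105 (B), 104 (F), 77 (D), …
Top 3: E, A, B.
Total revenue = 135 + 128 + 105 = €368.

Total revenue: €368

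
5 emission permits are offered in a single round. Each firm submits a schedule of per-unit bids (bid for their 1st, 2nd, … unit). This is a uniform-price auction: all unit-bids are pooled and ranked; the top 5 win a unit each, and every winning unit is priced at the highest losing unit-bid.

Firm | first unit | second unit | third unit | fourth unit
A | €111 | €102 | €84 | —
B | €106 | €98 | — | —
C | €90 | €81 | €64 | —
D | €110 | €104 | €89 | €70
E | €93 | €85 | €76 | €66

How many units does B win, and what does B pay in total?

Pooled unit-bids ranked (top 5): 111 (A-1), 110 (D-1), 106 (B-1), 104 (D-2), 102 (A-2)
First bid not allocated: €98.
B wins 1 unit(s) at €98 each.

B: 1 unit, pays €98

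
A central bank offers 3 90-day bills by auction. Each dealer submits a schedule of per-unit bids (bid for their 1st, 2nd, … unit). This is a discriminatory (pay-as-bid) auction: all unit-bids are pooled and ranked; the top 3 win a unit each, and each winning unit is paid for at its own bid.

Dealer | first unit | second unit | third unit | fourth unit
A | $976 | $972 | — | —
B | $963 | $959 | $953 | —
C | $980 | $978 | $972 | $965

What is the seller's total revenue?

All unit-bids, highest first — top 3: 980 (C-1), 978 (C-2), 976 (A-1)
Next rejected bid: $972 (not a price — pay-as-bid).
Each winning unit pays its own bid.
Revenue = 980 + 978 + 976 = $2,934.

Total revenue: $2,934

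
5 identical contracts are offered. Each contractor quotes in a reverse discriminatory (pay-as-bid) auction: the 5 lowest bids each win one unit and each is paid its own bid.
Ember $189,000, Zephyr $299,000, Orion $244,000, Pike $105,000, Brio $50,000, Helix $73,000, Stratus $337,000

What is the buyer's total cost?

Sorting: 50,000 (Brio), 73,000 (Helix), 105,000 (Pike), 189,000 (Ember), 244,000 (Orion), 299,000 (Zephyr), 337,000 (Stratus)
The 5 lowest are Brio, Helix, Pike, Ember, Orion.
Total cost = 50,000 + 73,000 + 105,000 + 189,000 + 244,000 = $661,000.

Total cost: $661,000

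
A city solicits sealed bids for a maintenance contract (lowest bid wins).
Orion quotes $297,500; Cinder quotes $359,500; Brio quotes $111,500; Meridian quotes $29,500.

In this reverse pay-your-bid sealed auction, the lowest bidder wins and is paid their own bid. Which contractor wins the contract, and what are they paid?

Rule: the lowest bidder wins and is paid their own bid.
Bids ranked: 29,500 (Meridian) < 111,500 (Brio) < 297,500 (Orion) < 359,500 (Cinder)
Meridian is lowest → is paid own bid, $29,500.

Meridian is paid $29,500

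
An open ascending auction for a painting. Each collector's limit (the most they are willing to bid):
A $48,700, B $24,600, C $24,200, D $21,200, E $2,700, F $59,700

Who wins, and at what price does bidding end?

Limits in order: 59,700 (F) > 48,700 (A) > 24,600 (B) > 24,200 (C) > 21,200 (D) > 2,700 (E)
Once the price passes $48,700, only F is left; the hammer falls at A's limit of $48,700.

F wins at $48,700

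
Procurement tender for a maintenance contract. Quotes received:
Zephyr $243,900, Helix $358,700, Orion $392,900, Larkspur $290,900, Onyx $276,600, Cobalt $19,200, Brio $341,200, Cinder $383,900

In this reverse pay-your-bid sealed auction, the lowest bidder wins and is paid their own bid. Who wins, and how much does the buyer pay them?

Cobalt is paid $19,200

Rule: the lowest bidder wins and is paid their own bid.
Bids ranked: 19,200 (Cobalt) < 243,900 (Zephyr) < 276,600 (Onyx) < 290,900 (Larkspur) < 341,200 (Brio) < 358,700 (Helix) < …
Cobalt is lowest → is paid own bid, $19,200.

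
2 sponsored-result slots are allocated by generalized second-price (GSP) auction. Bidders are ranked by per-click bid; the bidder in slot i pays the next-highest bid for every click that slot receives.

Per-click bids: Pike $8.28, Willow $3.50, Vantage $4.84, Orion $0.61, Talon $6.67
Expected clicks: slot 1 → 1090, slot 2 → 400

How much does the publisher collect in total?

Per-click bids in order: $8.28 (Pike) > $6.67 (Talon) > $4.84 (Vantage) > …
Slot 1: Pike pays $6.67 × 1090 = $7270.30
Slot 2: Talon pays $4.84 × 400 = $1936.00
Total = $9206.30

Total revenue: $9206.30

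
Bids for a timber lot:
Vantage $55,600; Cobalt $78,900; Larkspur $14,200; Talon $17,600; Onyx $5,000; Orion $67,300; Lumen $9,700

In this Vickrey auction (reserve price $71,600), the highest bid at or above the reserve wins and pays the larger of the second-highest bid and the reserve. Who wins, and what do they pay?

Sorting bids: 78,900 (Cobalt) > 67,300 (Orion) > 55,600 (Vantage) > 17,600 (Talon) > 14,200 (Larkspur) > 9,700 (Lumen) > …
Cobalt has the top bid at or above the reserve ($78,900).
Second-highest bid $67,300 is below the reserve $71,600, so the reserve binds → payment $71,600.

Cobalt pays $71,600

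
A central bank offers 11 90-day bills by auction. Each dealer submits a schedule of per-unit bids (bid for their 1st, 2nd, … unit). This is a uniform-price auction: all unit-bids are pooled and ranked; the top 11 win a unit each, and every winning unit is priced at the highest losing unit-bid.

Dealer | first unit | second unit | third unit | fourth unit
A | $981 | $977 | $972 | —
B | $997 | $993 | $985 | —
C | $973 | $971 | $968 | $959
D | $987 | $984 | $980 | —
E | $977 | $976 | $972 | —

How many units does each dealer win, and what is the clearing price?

Pooled unit-bids ranked (top 11): 997 (B-1), 993 (B-2), 987 (D-1), 985 (B-3), 984 (D-2), 981 (A-1), 980 (D-3), 977 (A-2), 977 (E-1), 976 (E-2), 973 (C-1)
First bid not allocated: $972.
Allocation: A 2, B 3, C 1, D 3, E 2.

A 2, B 3, C 1, D 3, E 2; clearing price $972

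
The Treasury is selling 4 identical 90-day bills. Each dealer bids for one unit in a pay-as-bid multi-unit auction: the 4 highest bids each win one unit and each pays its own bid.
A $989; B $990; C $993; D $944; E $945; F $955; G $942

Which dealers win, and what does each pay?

Bids ranked high→low: 993 (C), 990 (B), 989 (A), 955 (F), 945 (E), 944 (D), …
The 4 highest are C, B, A, F.
Each winner pays its own bid: C $993, B $990, A $989, F $955.

C $993, B $990, A $989, F $955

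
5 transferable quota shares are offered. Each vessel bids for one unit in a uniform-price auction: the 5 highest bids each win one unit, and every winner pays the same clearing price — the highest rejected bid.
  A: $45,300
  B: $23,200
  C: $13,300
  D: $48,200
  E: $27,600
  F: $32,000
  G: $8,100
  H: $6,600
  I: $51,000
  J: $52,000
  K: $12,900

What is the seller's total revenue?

Ordering the bids: 52,000 (J), 51,000 (I), 48,200 (D), 45,300 (A), 32,000 (F), 27,600 (E), 23,200 (B), …
Top 5: J, I, D, A, F.
Clearing price = highest rejected bid = $27,600.
Total revenue = 5 × $27,600 = $138,000.

Total revenue: $138,000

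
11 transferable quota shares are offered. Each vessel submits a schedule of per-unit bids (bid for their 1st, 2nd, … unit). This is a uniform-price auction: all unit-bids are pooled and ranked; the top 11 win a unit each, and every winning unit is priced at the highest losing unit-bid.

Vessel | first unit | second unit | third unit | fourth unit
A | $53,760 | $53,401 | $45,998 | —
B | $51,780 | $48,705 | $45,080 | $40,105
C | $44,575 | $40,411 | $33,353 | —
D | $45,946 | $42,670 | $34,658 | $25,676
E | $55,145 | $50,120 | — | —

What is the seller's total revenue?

Total revenue: $444,521

Pooled unit-bids ranked (top 11): 55,145 (E-1), 53,760 (A-1), 53,401 (A-2), 51,780 (B-1), 50,120 (E-2), 48,705 (B-2), 45,998 (A-3), 45,946 (D-1), 45,080 (B-3), 44,575 (C-1), 42,670 (D-2)
The (k+1)-th unit-bid is $40,411.
Allocation: A 3, B 3, C 1, D 2, E 2. Every unit priced at $40,411.
Revenue = 11 × 40,411 = $444,521.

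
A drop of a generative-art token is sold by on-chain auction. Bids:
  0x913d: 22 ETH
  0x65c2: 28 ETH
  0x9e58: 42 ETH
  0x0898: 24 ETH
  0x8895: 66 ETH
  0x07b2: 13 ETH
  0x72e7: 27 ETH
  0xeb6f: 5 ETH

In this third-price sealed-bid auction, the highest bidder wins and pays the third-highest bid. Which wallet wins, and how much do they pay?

Bids in order: 66 (0x8895) > 42 (0x9e58) > 28 (0x65c2) > 27 (0x72e7) > 24 (0x0898) > 22 (0x913d) > …
0x8895 is highest; pays the third-highest bid, 28 ETH.

0x8895 pays 28 ETH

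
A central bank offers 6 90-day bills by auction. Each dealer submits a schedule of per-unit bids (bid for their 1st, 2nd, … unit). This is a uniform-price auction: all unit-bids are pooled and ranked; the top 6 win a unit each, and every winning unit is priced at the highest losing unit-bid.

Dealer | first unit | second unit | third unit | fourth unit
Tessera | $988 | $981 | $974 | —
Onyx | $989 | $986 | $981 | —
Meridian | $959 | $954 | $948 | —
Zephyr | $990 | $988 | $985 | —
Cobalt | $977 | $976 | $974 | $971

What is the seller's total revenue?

Merging the schedules and taking the best 6: 990 (Zephyr-1), 989 (Onyx-1), 988 (Tessera-1), 988 (Zephyr-2), 986 (Onyx-2), 985 (Zephyr-3)
First bid not allocated: $981.
Allocation: Onyx 2, Tessera 1, Zephyr 3. Every unit priced at $981.
Revenue = 6 × 981 = $5,886.

Total revenue: $5,886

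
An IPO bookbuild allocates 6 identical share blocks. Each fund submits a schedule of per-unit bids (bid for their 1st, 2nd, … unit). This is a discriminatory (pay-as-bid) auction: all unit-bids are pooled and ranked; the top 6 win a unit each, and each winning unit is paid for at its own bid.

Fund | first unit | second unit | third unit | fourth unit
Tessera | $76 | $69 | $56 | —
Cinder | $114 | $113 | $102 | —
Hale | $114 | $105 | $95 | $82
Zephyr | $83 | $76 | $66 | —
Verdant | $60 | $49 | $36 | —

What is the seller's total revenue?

All unit-bids, highest first — top 6: 114 (Cinder-1), 114 (Hale-1), 113 (Cinder-2), 105 (Hale-2), 102 (Cinder-3), 95 (Hale-3)
Next rejected bid: $83 (not a price — pay-as-bid).
Each winning unit pays its own bid.
Revenue = 114 + 114 + 113 + 105 + 102 + 95 = $643.

Total revenue: $643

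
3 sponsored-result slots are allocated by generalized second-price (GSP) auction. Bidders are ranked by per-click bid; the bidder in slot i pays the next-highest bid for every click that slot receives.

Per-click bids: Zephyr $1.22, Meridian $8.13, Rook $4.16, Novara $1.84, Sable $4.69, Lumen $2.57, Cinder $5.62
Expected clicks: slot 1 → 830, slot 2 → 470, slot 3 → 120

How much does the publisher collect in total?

Total revenue: $7368.10

Sorting advertisers: $8.13 (Meridian) > $5.62 (Cinder) > $4.69 (Sable) > $4.16 (Rook) > …
Slot 1: Meridian pays $5.62 × 830 = $4664.60
Slot 2: Cinder pays $4.69 × 470 = $2204.30
Slot 3: Sable pays $4.16 × 120 = $499.20
Total = $7368.10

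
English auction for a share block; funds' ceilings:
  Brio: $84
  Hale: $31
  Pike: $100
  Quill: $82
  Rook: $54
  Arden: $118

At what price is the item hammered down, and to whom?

Arden wins at $100

Limits in order: 118 (Arden) > 100 (Pike) > 84 (Brio) > 82 (Quill) > 54 (Rook) > 31 (Hale)
Pike is the last rival to drop out, at $100; Arden remains and wins at that price.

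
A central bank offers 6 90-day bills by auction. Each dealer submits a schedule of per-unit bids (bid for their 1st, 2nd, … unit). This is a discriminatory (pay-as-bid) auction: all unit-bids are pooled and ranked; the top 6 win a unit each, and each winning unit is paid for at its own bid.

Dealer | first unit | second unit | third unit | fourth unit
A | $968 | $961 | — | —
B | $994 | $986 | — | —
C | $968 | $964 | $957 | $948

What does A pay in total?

All unit-bids, highest first — top 6: 994 (B-1), 986 (B-2), 968 (A-1), 968 (C-1), 964 (C-2), 961 (A-2)
Next rejected bid: $957 (not a price — pay-as-bid).
A's winning unit-bids: 968 + 961 = $1,929.

A pays $1,929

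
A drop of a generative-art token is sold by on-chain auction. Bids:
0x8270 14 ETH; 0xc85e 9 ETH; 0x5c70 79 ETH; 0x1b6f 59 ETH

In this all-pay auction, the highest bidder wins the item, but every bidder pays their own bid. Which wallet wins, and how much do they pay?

Bids in order: 79 (0x5c70) > 59 (0x1b6f) > 14 (0x8270) > 9 (0xc85e)
0x5c70 wins with the top bid; all bids are sunk regardless.

0x5c70 pays 79 ETH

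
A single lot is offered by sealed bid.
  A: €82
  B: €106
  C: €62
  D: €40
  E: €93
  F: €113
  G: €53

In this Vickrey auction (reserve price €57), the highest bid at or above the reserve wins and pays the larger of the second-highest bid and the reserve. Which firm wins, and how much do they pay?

F pays €106

Rule: the highest bid at or above the reserve wins and pays the larger of the second-highest bid and the reserve.
Bids in order: 113 (F) > 106 (B) > 93 (E) > 82 (A) > 62 (C) > 53 (G) > …
Highest eligible bid: F at €113.
Second-highest bid €106 exceeds the reserve €57 → payment €106.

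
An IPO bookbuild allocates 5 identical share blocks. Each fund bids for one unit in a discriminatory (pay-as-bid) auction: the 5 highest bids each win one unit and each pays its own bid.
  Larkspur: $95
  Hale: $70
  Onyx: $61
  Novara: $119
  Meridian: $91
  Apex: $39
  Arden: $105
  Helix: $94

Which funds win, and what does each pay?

Sorting: 119 (Novara), 105 (Arden), 95 (Larkspur), 94 (Helix), 91 (Meridian), 70 (Hale), 61 (Onyx), …
The 5 highest are Novara, Arden, Larkspur, Helix, Meridian.
Each winner pays its own bid: Novara $119, Arden $105, Larkspur $95, Helix $94, Meridian $91.

Novara $119, Arden $105, Larkspur $95, Helix $94, Meridian $91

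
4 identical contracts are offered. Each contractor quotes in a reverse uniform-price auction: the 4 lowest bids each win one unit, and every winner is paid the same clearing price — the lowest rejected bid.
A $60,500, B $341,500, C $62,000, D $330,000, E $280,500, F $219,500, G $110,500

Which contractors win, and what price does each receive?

Ordering the bids: 60,500 (A), 62,000 (C), 110,500 (G), 219,500 (F), 280,500 (E), 330,000 (D), …
Lowest 4: A, C, G, F.
Lowest unsuccessful bid: $280,500 → clearing price.

A, C, G, F; each is paid $280,500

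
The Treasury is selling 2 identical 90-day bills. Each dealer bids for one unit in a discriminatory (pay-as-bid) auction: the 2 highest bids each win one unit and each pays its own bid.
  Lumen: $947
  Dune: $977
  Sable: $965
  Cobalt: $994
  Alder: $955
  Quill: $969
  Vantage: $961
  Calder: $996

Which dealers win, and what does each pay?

Bids ranked high→low: 996 (Calder), 994 (Cobalt), 977 (Dune), 969 (Quill), …
Winners (2 units): Calder, Cobalt.
Each winner pays its own bid: Calder $996, Cobalt $994.

Calder $996, Cobalt $994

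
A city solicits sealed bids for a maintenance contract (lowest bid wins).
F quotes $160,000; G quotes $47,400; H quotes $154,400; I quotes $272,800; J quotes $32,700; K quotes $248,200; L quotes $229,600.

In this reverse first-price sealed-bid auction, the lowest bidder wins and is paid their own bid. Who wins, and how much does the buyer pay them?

J is paid $32,700

Bids in order: 32,700 (J) < 47,400 (G) < 154,400 (H) < 160,000 (F) < 229,600 (L) < 248,200 (K) < …
First-price: J is paid what they bid, $32,700.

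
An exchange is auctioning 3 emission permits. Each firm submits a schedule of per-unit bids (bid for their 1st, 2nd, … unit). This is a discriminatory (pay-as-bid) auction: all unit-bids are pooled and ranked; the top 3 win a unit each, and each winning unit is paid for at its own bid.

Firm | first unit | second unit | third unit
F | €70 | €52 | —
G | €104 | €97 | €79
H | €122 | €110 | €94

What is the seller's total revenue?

Pooled unit-bids ranked (top 3): 122 (H-1), 110 (H-2), 104 (G-1)
Next rejected bid: €97 (not a price — pay-as-bid).
Each winning unit pays its own bid.
Revenue = 122 + 110 + 104 = €336.

Total revenue: €336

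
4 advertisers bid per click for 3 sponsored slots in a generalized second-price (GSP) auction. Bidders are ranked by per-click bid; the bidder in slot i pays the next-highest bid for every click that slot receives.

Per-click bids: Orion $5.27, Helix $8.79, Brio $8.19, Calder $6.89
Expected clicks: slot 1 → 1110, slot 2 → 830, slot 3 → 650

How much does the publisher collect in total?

Total revenue: $18235.10

Per-click bids in order: $8.79 (Helix) > $8.19 (Brio) > $6.89 (Calder) > $5.27 (Orion)
Slot 1: Helix pays $8.19 × 1110 = $9090.90
Slot 2: Brio pays $6.89 × 830 = $5718.70
Slot 3: Calder pays $5.27 × 650 = $3425.50
Total = $18235.10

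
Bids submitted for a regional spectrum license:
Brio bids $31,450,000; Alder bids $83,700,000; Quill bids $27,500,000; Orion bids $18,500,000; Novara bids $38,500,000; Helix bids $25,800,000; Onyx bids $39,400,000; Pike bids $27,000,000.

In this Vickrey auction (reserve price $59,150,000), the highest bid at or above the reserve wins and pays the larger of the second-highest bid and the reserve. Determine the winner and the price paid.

Vickrey auction (reserve price $59,150,000): the highest bid at or above the reserve wins and pays the larger of the second-highest bid and the reserve.
Bids in order: 83,700,000 (Alder) > 39,400,000 (Onyx) > 38,500,000 (Novara) > 31,450,000 (Brio) > 27,500,000 (Quill) > 27,000,000 (Pike) > …
Alder has the top bid at or above the reserve ($83,700,000).
max(second-highest $39,400,000, reserve $59,150,000) = $59,150,000.

Alder pays $59,150,000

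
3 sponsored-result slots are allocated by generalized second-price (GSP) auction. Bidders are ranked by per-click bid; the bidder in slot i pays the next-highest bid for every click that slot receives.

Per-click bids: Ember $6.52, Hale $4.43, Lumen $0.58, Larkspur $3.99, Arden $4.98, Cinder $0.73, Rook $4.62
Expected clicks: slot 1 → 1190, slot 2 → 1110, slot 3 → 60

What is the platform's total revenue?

Sorting advertisers: $6.52 (Ember) > $4.98 (Arden) > $4.62 (Rook) > $4.43 (Hale) > …
Slot 1: Ember pays $4.98 × 1190 = $5926.20
Slot 2: Arden pays $4.62 × 1110 = $5128.20
Slot 3: Rook pays $4.43 × 60 = $265.80
Total = $11320.20

Total revenue: $11320.20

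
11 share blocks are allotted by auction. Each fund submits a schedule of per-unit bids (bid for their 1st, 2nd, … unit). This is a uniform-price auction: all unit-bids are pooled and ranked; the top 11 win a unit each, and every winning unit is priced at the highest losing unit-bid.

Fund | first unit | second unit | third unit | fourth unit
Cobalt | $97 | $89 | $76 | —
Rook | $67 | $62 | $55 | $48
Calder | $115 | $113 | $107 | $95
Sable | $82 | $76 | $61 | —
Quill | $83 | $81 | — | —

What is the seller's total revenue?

Total revenue: $737

All unit-bids, highest first — top 11: 115 (Calder-1), 113 (Calder-2), 107 (Calder-3), 97 (Cobalt-1), 95 (Calder-4), 89 (Cobalt-2), 83 (Quill-1), 82 (Sable-1), 81 (Quill-2), 76 (Cobalt-3), 76 (Sable-2)
First bid not allocated: $67.
Allocation: Calder 4, Cobalt 3, Quill 2, Sable 2. Every unit priced at $67.
Revenue = 11 × 67 = $737.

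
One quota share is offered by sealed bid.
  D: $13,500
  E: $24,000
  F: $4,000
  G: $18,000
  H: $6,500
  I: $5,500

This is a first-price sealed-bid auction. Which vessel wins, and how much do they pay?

E pays $24,000

Sorting bids: 24,000 (E) > 18,000 (G) > 13,500 (D) > 6,500 (H) > 5,500 (I) > 4,000 (F)
E has the highest bid and pays exactly that: $24,000.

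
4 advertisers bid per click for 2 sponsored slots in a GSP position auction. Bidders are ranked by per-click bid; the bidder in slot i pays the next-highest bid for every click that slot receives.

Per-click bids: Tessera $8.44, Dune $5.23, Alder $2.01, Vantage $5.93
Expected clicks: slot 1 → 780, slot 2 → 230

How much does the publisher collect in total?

Sorting advertisers: $8.44 (Tessera) > $5.93 (Vantage) > $5.23 (Dune) > …
Slot 1: Tessera pays $5.93 × 780 = $4625.40
Slot 2: Vantage pays $5.23 × 230 = $1202.90
Total = $5828.30

Total revenue: $5828.30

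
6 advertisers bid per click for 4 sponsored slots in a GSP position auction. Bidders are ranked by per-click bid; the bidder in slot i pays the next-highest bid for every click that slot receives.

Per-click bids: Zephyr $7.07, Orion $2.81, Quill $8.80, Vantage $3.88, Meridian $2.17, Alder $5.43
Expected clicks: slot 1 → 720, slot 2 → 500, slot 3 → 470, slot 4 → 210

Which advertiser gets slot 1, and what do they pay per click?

Quill; $7.07 per click

Sorting advertisers: $8.80 (Quill) > $7.07 (Zephyr) > $5.43 (Alder) > $3.88 (Vantage) > $2.81 (Orion) > …
Slot 1 goes to the first-ranked bidder, Quill, who pays the next bid down: $7.07/click.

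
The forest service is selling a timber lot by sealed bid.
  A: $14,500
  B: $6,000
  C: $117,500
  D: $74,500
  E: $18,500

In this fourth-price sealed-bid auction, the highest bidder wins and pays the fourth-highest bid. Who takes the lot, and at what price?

C pays $14,500

Rule: the highest bidder wins and pays the fourth-highest bid.
Bids in order: 117,500 (C) > 74,500 (D) > 18,500 (E) > 14,500 (A) > 6,000 (B)
C wins; payment is bid #4 in the ranking = $14,500.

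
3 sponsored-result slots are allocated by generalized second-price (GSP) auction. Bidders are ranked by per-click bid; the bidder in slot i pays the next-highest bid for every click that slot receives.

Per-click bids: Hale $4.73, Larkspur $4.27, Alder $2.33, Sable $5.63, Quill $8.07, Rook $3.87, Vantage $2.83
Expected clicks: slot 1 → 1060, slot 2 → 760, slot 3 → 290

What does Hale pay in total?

Hale pays $1238.30

Per-click bids in order: $8.07 (Quill) > $5.63 (Sable) > $4.73 (Hale) > $4.27 (Larkspur) > …
Hale holds slot 3 → pays next bid $4.27 × 290 clicks = $1238.30.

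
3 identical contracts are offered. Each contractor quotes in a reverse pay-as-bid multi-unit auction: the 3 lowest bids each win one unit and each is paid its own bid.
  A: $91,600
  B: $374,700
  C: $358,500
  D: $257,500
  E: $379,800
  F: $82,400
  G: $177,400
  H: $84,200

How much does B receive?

B is paid $0

Bids ranked low→high: 82,400 (F), 84,200 (H), 91,600 (A), 177,400 (G), 257,500 (D), …
Winners (3 units): F, H, A.
B does not win → $0.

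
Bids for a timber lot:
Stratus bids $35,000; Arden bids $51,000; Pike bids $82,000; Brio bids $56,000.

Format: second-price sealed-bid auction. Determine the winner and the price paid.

Rule: the highest bidder wins and pays the second-highest bid.
Bids ranked: 82,000 (Pike) > 56,000 (Brio) > 51,000 (Arden) > 35,000 (Stratus)
Pike wins with the highest bid; price is set by the runner-up at $56,000.

Pike pays $56,000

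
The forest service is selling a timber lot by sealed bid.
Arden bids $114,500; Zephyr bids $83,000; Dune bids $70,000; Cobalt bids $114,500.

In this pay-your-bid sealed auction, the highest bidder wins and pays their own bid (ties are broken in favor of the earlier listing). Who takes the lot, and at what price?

Arden pays $114,500

Pay-your-bid sealed auction: the highest bidder wins and pays their own bid.
Bids in order: 114,500 (Arden) > 114,500 (Cobalt) > 83,000 (Zephyr) > 70,000 (Dune)
Arden and Cobalt tie at $114,500; tie-break gives it to Arden.
Arden has the highest bid and pays exactly that: $114,500.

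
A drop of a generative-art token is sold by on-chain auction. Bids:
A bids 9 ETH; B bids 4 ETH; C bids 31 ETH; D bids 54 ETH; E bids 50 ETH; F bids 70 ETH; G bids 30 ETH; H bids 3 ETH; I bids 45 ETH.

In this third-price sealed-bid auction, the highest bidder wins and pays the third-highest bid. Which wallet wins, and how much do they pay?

Rule: the highest bidder wins and pays the third-highest bid.
Bids in order: 70 (F) > 54 (D) > 50 (E) > 45 (I) > 31 (C) > 30 (G) > …
F wins; payment is bid #3 in the ranking = 50 ETH.

F pays 50 ETH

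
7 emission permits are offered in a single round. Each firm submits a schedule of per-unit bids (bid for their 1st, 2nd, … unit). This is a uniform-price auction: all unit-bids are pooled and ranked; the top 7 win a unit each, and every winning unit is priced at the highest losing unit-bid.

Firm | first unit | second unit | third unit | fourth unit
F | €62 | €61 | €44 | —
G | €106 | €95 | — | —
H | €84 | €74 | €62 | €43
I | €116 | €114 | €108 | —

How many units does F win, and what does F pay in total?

F: 0 units, pays €0

Merging the schedules and taking the best 7: 116 (I-1), 114 (I-2), 108 (I-3), 106 (G-1), 95 (G-2), 84 (H-1), 74 (H-2)
The (k+1)-th unit-bid is €62.
F wins 0 unit(s) at €62 each.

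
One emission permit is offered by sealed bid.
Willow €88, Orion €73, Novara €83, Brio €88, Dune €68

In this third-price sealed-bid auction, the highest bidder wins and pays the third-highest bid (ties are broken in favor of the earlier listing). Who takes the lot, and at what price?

Willow pays €83

Rule: the highest bidder wins and pays the third-highest bid.
Bids ranked: 88 (Willow) > 88 (Brio) > 83 (Novara) > 73 (Orion) > 68 (Dune)
Willow and Brio tie at €88; tie-break gives it to Willow.
Willow wins; payment is bid #3 in the ranking = €83.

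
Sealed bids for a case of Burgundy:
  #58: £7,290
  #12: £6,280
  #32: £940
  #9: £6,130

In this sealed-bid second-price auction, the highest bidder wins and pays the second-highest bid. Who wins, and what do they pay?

#58 pays £6,280

Rule: the highest bidder wins and pays the second-highest bid.
Bids in order: 7,290 (#58) > 6,280 (#12) > 6,130 (#9) > 940 (#32)
#58 is highest; pays the second-highest bid, £6,280.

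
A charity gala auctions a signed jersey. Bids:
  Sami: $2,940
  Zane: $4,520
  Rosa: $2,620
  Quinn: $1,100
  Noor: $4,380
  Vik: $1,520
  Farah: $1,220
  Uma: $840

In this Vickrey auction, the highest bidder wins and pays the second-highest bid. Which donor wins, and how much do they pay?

Zane pays $4,380

Vickrey auction: the highest bidder wins and pays the second-highest bid.
Bids ranked: 4,520 (Zane) > 4,380 (Noor) > 2,940 (Sami) > 2,620 (Rosa) > 1,520 (Vik) > 1,220 (Farah) > …
Zane wins with the highest bid; price is set by the runner-up at $4,380.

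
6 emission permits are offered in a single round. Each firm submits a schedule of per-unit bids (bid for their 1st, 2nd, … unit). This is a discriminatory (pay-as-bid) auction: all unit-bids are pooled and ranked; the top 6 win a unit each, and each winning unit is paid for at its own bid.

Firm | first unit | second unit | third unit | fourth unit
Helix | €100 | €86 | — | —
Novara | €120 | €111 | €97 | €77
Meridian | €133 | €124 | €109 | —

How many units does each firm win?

Helix 1, Meridian 3, Novara 2

Merging the schedules and taking the best 6: 133 (Meridian-1), 124 (Meridian-2), 120 (Novara-1), 111 (Novara-2), 109 (Meridian-3), 100 (Helix-1)
Next rejected bid: €97 (not a price — pay-as-bid).
Allocation: Helix 1, Meridian 3, Novara 2.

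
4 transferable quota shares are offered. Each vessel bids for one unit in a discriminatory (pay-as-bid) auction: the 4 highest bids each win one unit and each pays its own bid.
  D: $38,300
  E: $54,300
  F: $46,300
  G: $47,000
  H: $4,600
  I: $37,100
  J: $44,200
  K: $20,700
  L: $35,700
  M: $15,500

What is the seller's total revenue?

Total revenue: $191,800

Bids ranked high→low: 54,300 (E), 47,000 (G), 46,300 (F), 44,200 (J), 38,300 (D), 37,100 (I), …
The 4 highest are E, G, F, J.
Total revenue = 54,300 + 47,000 + 46,300 + 44,200 = $191,800.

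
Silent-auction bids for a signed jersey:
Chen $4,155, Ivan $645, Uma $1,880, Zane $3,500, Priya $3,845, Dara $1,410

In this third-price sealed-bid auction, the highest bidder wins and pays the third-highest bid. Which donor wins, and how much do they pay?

Bids in order: 4,155 (Chen) > 3,845 (Priya) > 3,500 (Zane) > 1,880 (Uma) > 1,410 (Dara) > 645 (Ivan)
Chen is highest; pays the third-highest bid, $3,500.

Chen pays $3,500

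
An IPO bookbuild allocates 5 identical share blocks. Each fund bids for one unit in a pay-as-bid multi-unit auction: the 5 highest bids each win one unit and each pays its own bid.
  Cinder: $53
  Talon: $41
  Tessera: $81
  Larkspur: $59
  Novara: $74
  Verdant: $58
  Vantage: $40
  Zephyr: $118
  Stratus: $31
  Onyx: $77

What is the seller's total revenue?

Bids ranked high→low: 118 (Zephyr), 81 (Tessera), 77 (Onyx), 74 (Novara), 59 (Larkspur), 58 (Verdant), 53 (Cinder), …
Top 5: Zephyr, Tessera, Onyx, Novara, Larkspur.
Total revenue = 118 + 81 + 77 + 74 + 59 = $409.

Total revenue: $409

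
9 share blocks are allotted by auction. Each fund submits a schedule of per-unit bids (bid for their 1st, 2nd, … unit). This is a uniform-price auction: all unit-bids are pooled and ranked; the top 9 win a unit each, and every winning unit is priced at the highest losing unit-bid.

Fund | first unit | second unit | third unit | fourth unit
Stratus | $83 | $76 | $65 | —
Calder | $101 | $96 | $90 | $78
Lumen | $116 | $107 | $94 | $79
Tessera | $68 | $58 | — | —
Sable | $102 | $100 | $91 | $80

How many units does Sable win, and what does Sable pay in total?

Sable: 3 units, pays $249

All unit-bids, highest first — top 9: 116 (Lumen-1), 107 (Lumen-2), 102 (Sable-1), 101 (Calder-1), 100 (Sable-2), 96 (Calder-2), 94 (Lumen-3), 91 (Sable-3), 90 (Calder-3)
Highest rejected unit-bid = $83.
Sable wins 3 unit(s) at $83 each.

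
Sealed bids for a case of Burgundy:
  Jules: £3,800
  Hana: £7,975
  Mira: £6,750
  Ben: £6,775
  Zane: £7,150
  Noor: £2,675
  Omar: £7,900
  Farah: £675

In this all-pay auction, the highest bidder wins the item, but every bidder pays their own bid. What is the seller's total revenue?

Total revenue: £43,700

All-pay auction: the highest bidder wins the item, but every bidder pays their own bid.
Bids ranked: 7,975 (Hana) > 7,900 (Omar) > 7,150 (Zane) > 6,775 (Ben) > 6,750 (Mira) > 3,800 (Jules) > …
Hana wins with the top bid; all bids are sunk regardless.
Every bidder forfeits their bid regardless of winning.
Revenue = 3,800 + 7,975 + 6,750 + 6,775 + 7,150 + 2,675 + 7,900 + 675 = £43,700.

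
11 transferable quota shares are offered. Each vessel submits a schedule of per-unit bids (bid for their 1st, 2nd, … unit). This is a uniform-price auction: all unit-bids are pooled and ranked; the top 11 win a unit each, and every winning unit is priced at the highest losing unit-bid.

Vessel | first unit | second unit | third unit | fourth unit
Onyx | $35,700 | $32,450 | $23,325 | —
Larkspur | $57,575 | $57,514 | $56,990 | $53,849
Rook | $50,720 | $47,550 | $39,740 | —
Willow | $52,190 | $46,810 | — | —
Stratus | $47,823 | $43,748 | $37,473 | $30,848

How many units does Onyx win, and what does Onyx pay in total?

Onyx: 0 units, pays $0

Pooled unit-bids ranked (top 11): 57,575 (Larkspur-1), 57,514 (Larkspur-2), 56,990 (Larkspur-3), 53,849 (Larkspur-4), 52,190 (Willow-1), 50,720 (Rook-1), 47,823 (Stratus-1), 47,550 (Rook-2), 46,810 (Willow-2), 43,748 (Stratus-2), 39,740 (Rook-3)
Highest rejected unit-bid = $37,473.
Onyx wins 0 unit(s) at $37,473 each.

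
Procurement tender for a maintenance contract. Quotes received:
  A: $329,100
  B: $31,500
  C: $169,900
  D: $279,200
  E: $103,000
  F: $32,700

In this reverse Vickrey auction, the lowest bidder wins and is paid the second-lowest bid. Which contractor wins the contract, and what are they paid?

B is paid $32,700

Reverse Vickrey auction: the lowest bidder wins and is paid the second-lowest bid.
Bids ranked: 31,500 (B) < 32,700 (F) < 103,000 (E) < 169,900 (C) < 279,200 (D) < 329,100 (A)
B is lowest; is paid the second-lowest bid, $32,700.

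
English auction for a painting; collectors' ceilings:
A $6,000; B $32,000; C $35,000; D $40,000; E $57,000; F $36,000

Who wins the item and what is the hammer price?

E wins at $40,000

Sorting limits: 57,000 (E) > 40,000 (D) > 36,000 (F) > 35,000 (C) > 32,000 (B) > 6,000 (A)
D is the last rival to drop out, at $40,000; E remains and wins at that price.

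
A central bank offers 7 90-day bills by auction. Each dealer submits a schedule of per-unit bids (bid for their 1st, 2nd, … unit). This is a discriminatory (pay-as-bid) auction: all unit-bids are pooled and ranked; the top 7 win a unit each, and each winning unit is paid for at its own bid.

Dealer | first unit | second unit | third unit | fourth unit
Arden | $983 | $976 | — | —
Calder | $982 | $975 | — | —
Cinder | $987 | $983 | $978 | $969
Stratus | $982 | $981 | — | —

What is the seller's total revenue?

All unit-bids, highest first — top 7: 987 (Cinder-1), 983 (Arden-1), 983 (Cinder-2), 982 (Calder-1), 982 (Stratus-1), 981 (Stratus-2), 978 (Cinder-3)
Next rejected bid: $976 (not a price — pay-as-bid).
Each winning unit pays its own bid.
Revenue = 987 + 983 + 983 + 982 + 982 + 981 + 978 = $6,876.

Total revenue: $6,876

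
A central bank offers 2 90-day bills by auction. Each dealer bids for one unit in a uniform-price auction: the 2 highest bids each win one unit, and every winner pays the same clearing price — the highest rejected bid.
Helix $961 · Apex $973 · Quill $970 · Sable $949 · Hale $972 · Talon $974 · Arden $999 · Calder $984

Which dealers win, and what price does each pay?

Bids ranked high→low: 999 (Arden), 984 (Calder), 974 (Talon), 973 (Apex), …
The 2 highest are Arden, Calder.
Highest unsuccessful bid: $974 → clearing price.

Arden, Calder; each pays $974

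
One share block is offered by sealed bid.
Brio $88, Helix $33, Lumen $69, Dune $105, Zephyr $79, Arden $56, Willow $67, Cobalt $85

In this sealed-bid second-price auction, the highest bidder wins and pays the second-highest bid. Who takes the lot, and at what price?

Sealed-bid second-price auction: the highest bidder wins and pays the second-highest bid.
Bids in order: 105 (Dune) > 88 (Brio) > 85 (Cobalt) > 79 (Zephyr) > 69 (Lumen) > 67 (Willow) > …
Dune is highest; pays the second-highest bid, $88.

Dune pays $88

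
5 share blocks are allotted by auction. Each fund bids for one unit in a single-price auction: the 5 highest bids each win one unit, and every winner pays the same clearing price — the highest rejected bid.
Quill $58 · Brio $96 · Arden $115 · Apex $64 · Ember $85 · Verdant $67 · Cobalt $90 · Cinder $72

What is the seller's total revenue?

Total revenue: $335

Ordering the bids: 115 (Arden), 96 (Brio), 90 (Cobalt), 85 (Ember), 72 (Cinder), 67 (Verdant), 64 (Apex), …
Winners (5 units): Arden, Brio, Cobalt, Ember, Cinder.
Clearing price = highest rejected bid = $67.
Total revenue = 5 × $67 = $335.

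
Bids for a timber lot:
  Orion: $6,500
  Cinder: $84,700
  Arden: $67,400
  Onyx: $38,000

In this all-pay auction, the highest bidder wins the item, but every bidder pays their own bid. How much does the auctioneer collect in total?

Total revenue: $196,600

Sorting bids: 84,700 (Cinder) > 67,400 (Arden) > 38,000 (Onyx) > 6,500 (Orion)
Every bidder forfeits their bid regardless of winning.
Revenue = 6,500 + 84,700 + 67,400 + 38,000 = $196,600.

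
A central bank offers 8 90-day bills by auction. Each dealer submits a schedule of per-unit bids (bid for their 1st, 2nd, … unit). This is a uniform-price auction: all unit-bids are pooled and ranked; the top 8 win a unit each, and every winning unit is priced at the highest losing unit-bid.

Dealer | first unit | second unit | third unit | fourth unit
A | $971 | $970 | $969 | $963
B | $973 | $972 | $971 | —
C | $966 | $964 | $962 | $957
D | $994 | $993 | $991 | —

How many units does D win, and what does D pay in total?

Merging the schedules and taking the best 8: 994 (D-1), 993 (D-2), 991 (D-3), 973 (B-1), 972 (B-2), 971 (A-1), 971 (B-3), 970 (A-2)
First bid not allocated: $969.
D wins 3 unit(s) at $969 each.

D: 3 units, pays $2,907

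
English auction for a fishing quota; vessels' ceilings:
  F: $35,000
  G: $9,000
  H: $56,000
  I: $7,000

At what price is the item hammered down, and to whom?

H wins at $35,000

Limits in order: 56,000 (H) > 35,000 (F) > 9,000 (G) > 7,000 (I)
Once the price passes $35,000, only H is left; the hammer falls at F's limit of $35,000.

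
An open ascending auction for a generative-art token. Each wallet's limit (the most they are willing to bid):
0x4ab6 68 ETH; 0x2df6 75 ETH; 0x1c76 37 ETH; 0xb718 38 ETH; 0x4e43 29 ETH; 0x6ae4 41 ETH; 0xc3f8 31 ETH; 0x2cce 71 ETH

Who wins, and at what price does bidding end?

0x2df6 wins at 71 ETH

Sorting limits: 75 (0x2df6) > 71 (0x2cce) > 68 (0x4ab6) > 41 (0x6ae4) > 38 (0xb718) > 37 (0x1c76) > …
Bidding ends when 0x2cce exits at 71 ETH; 0x2df6 takes it.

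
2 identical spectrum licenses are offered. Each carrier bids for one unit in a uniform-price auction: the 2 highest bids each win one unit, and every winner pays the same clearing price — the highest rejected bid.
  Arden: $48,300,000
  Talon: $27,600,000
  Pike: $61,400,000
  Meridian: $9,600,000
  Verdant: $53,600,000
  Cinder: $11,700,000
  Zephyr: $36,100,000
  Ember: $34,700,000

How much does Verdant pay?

Bids ranked high→low: 61,400,000 (Pike), 53,600,000 (Verdant), 48,300,000 (Arden), 36,100,000 (Zephyr), …
The 2 highest are Pike, Verdant.
First losing bid is Arden's $48,300,000, which sets the uniform price.
Verdant wins → pays $48,300,000.

Verdant pays $48,300,000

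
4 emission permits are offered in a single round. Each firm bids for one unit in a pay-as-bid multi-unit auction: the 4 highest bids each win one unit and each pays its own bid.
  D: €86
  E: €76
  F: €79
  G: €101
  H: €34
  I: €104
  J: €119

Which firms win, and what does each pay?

J €119, I €104, G €101, D €86

Ordering the bids: 119 (J), 104 (I), 101 (G), 86 (D), 79 (F), 76 (E), …
Winners (4 units): J, I, G, D.
Each winner pays its own bid: J €119, I €104, G €101, D €86.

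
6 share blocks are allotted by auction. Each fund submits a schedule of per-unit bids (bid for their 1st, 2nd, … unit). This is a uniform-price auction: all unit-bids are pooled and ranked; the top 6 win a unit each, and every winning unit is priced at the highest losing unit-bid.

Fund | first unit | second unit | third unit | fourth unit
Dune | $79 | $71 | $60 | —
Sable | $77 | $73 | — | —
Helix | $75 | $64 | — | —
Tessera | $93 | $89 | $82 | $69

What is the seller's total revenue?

All unit-bids, highest first — top 6: 93 (Tessera-1), 89 (Tessera-2), 82 (Tessera-3), 79 (Dune-1), 77 (Sable-1), 75 (Helix-1)
Highest rejected unit-bid = $73.
Allocation: Dune 1, Helix 1, Sable 1, Tessera 3. Every unit priced at $73.
Revenue = 6 × 73 = $438.

Total revenue: $438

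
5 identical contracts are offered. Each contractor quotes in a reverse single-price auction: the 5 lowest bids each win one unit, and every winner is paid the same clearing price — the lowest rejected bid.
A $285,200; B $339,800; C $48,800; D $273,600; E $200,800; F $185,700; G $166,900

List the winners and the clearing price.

C, G, F, E, D; each is paid $285,200

Ordering the bids: 48,800 (C), 166,900 (G), 185,700 (F), 200,800 (E), 273,600 (D), 285,200 (A), 339,800 (B)
The 5 lowest are C, G, F, E, D.
Lowest unsuccessful bid: $285,200 → clearing price.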